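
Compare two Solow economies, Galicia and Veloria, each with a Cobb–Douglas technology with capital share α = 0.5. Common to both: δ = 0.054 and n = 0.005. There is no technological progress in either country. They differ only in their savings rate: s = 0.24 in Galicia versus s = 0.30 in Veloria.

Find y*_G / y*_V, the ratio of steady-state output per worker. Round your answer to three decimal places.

y*_G / y*_V ≈ 0.800

Steady-state y* = [s/(n + δ)]^(α/(1−α)), so the ratio is [ (s_G/(n + δ)_G) / (s_V/(n + δ)_V) ]^1.
s_G/(n + δ)_G = 0.24/0.059 = 4.0678; s_V/(n + δ)_V = 0.30/0.059 = 5.0847.
Ratio = (4.0678/5.0847)^1 = 0.8000^1 ≈ 0.8000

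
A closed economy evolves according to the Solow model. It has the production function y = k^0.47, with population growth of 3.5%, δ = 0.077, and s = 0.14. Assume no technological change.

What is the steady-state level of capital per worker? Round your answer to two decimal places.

At the steady state, Δk = 0, so s·k^α = (n + δ)·k.
Dividing both sides by k: k^(1−α) = s / (n + δ).
k^0.53 = 0.14 / (0.035 + 0.077) = 0.14 / 0.112 = 1.2500
k* = 1.2500^(1/0.53) ≈ 1.5235

k* = 1.52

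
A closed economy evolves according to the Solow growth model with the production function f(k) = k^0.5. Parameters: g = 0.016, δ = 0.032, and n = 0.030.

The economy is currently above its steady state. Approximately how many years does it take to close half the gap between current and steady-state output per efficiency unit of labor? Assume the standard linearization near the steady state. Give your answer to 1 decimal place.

about 17.8 years

Near the steady state the convergence rate is λ = (1 − α)(n + g + δ).
λ = (1 − 0.5) × 0.078 = 0.5 × 0.078 = 0.0390
Half-life = ln 2 / λ = 0.6931 / 0.0390 ≈ 17.77 years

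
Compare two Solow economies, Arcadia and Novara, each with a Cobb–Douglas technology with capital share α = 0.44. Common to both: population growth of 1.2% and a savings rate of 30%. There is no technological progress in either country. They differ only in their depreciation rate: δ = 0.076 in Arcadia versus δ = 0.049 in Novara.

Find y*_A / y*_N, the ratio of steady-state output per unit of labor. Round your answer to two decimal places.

ratio ≈ 0.75

Steady-state y* = [s/(n + δ)]^(α/(1−α)), so the ratio is [ (s_A/(n + δ)_A) / (s_N/(n + δ)_N) ]^0.7857.
s_A/(n + δ)_A = 0.30/0.088 = 3.4091; s_N/(n + δ)_N = 0.30/0.061 = 4.9180.
Ratio = (3.4091/4.9180)^0.7857 = 0.6932^0.7857 ≈ 0.7498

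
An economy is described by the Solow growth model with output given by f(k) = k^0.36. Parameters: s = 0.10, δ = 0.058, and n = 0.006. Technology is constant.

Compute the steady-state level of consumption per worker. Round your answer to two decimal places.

In steady state, investment equals break-even investment: s·k^α = (n + δ)·k.
Rearranging, k^(1−α) = s / (n + δ).
k^0.64 = 0.10 / (0.006 + 0.058) = 0.10 / 0.064 = 1.5625
k* = 1.5625^(1/0.64) ≈ 2.0084
y* = (k*)^α = 2.0084^0.36 ≈ 1.2854
c* = (1 − s)·y* = (1 − 0.10) × 1.2854 ≈ 1.1569

c* ≈ 1.16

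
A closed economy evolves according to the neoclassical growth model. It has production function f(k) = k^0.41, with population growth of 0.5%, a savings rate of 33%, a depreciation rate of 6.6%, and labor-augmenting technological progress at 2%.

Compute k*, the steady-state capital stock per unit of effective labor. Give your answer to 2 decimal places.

k* ≈ 8.88

Steady state requires s·f(k) = (n + g + δ)·k, i.e. s·k^α = (n + g + δ)·k.
Rearranging, k^(1−α) = s / (n + g + δ).
k^0.59 = 0.33 / (0.005 + 0.020 + 0.066) = 0.33 / 0.091 = 3.6264
k* = 3.6264^(1/0.59) ≈ 8.8770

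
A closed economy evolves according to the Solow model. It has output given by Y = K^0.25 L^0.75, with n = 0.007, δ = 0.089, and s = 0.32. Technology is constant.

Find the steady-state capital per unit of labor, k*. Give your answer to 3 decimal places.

k* ≈ 4.979

In steady state, investment equals break-even investment: s·k^α = (n + δ)·k.
Rearranging, k^(1−α) = s / (n + δ).
k^0.75 = 0.32 / (0.007 + 0.089) = 0.32 / 0.096 = 3.3333
k* = 3.3333^(1/0.75) ≈ 4.9793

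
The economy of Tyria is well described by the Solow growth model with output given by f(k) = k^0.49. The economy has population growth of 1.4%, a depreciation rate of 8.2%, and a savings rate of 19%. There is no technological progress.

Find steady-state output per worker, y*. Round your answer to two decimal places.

In steady state, investment equals break-even investment: s·k^α = (n + δ)·k.
Dividing both sides by k: k^(1−α) = s / (n + δ).
k^0.51 = 0.19 / (0.014 + 0.082) = 0.19 / 0.096 = 1.9792
k* = 1.9792^(1/0.51) ≈ 3.8138
y* = (k*)^α = 3.8138^0.49 ≈ 1.9269

y* = 1.93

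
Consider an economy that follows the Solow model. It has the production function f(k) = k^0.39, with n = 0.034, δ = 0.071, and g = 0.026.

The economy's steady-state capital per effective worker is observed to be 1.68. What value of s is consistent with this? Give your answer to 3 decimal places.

s ≈ 0.180

Steady state requires s·f(k) = (n + g + δ)·k, i.e. s·k^α = (n + g + δ)·k.
So s / (n + g + δ) = (k*)^(1−α) = 1.68^0.61 = 1.3723.
Therefore s = 1.3723 × (n + g + δ) = 1.3723 × 0.131 = 0.1798.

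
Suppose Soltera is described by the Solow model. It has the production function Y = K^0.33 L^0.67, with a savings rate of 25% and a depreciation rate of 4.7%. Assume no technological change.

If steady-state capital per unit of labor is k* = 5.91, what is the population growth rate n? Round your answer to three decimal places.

At the steady state, Δk = 0, so s·k^α = (n + δ)·k.
So s / (n + δ) = (k*)^(1−α) = 5.91^0.67 = 3.2882.
Therefore n + δ = s / 3.2882 = 0.25 / 3.2882 = 0.0760, so n = 0.0760 − 0.047 = 0.0290.

n ≈ 0.029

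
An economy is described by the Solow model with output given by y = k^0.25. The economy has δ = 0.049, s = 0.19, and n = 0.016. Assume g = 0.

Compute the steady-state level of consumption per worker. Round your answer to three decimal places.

c* ≈ 1.158

At the steady state, Δk = 0, so s·k^α = (n + δ)·k.
Rearranging, k^(1−α) = s / (n + δ).
k^0.75 = 0.19 / (0.016 + 0.049) = 0.19 / 0.065 = 2.9231
k* = 2.9231^(1/0.75) ≈ 4.1795
y* = (k*)^α = 4.1795^0.25 ≈ 1.4298
c* = (1 − s)·y* = (1 − 0.19) × 1.4298 ≈ 1.1581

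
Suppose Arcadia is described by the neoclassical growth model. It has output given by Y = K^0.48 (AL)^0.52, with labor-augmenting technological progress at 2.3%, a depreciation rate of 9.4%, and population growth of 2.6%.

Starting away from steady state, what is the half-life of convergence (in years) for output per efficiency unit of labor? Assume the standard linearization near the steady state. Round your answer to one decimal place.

Near the steady state the convergence rate is λ = (1 − α)(n + g + δ).
λ = (1 − 0.48) × 0.143 = 0.52 × 0.143 = 0.07436
Half-life = ln 2 / λ = 0.6931 / 0.07436 ≈ 9.32 years

t_½ ≈ 9.3 years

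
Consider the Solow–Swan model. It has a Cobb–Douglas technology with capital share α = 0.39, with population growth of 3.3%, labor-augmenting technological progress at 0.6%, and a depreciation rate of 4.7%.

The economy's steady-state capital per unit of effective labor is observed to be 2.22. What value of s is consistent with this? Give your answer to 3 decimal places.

s ≈ 0.140

In steady state, investment equals break-even investment: s·k^α = (n + g + δ)·k.
So s / (n + g + δ) = (k*)^(1−α) = 2.22^0.61 = 1.6266.
Therefore s = 1.6266 × (n + g + δ) = 1.6266 × 0.086 = 0.1399.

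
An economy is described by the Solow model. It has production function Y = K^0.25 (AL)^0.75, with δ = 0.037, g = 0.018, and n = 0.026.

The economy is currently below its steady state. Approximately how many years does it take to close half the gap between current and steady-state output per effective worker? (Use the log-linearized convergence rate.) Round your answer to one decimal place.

t_½ ≈ 11.4 years

Near the steady state the convergence rate is λ = (1 − α)(n + g + δ).
λ = (1 − 0.25) × 0.081 = 0.75 × 0.081 = 0.06075
Half-life = ln 2 / λ = 0.6931 / 0.06075 ≈ 11.41 years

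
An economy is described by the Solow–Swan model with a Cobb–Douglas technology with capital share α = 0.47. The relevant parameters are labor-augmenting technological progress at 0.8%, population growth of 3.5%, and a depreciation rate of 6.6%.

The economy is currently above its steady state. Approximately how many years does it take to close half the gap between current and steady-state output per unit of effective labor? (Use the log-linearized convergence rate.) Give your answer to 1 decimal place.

t_½ ≈ 12.0 years

Near the steady state the convergence rate is λ = (1 − α)(n + g + δ).
λ = (1 − 0.47) × 0.109 = 0.53 × 0.109 = 0.05777
Half-life = ln 2 / λ = 0.6931 / 0.05777 ≈ 12.00 years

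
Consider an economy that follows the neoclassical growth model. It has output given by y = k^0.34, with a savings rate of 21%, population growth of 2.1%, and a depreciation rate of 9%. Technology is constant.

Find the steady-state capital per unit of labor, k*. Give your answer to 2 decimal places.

At the steady state, Δk = 0, so s·k^α = (n + δ)·k.
Dividing both sides by k: k^(1−α) = s / (n + δ).
k^0.66 = 0.21 / (0.021 + 0.090) = 0.21 / 0.111 = 1.8919
k* = 1.8919^(1/0.66) ≈ 2.6275

k* = 2.63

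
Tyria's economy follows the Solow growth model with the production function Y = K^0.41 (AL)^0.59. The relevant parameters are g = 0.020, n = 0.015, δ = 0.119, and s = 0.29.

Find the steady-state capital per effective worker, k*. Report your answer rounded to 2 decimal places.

k* = 2.92

Steady state requires s·f(k) = (n + g + δ)·k, i.e. s·k^α = (n + g + δ)·k.
Dividing both sides by k: k^(1−α) = s / (n + g + δ).
k^0.59 = 0.29 / (0.015 + 0.020 + 0.119) = 0.29 / 0.154 = 1.8831
k* = 1.8831^(1/0.59) ≈ 2.9234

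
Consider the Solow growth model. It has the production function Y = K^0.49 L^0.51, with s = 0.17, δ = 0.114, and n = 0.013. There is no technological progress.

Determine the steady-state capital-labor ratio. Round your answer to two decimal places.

k* = 1.77

Steady state requires s·f(k) = (n + δ)·k, i.e. s·k^α = (n + δ)·k.
Dividing both sides by k: k^(1−α) = s / (n + δ).
k^0.51 = 0.17 / (0.013 + 0.114) = 0.17 / 0.127 = 1.3386
k* = 1.3386^(1/0.51) ≈ 1.7715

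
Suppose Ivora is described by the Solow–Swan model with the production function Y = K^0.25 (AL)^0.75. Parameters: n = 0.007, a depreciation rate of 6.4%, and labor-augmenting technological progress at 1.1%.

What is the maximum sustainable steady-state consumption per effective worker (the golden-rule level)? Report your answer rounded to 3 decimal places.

c_gold ≈ 1.088

At the golden rule, f'(k) = n + g + δ, so α·k^(α−1) = n + g + δ and k_gold = (α/(n + g + δ))^(1/(1−α)).
k_gold = (0.25/0.082)^(1/0.75) = 3.0488^1.3333 ≈ 4.4207
c_gold = f(k_gold) − (n + g + δ)·k_gold = 1.4500 − 0.082×4.4207 ≈ 1.0875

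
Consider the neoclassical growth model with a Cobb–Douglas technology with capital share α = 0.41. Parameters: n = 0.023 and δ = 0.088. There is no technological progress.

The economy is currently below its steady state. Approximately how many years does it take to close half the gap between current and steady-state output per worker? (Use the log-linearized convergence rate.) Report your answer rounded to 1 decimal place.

about 10.6 years

Near the steady state the convergence rate is λ = (1 − α)(n + δ).
λ = (1 − 0.41) × 0.111 = 0.59 × 0.111 = 0.06549
Half-life = ln 2 / λ = 0.6931 / 0.06549 ≈ 10.58 years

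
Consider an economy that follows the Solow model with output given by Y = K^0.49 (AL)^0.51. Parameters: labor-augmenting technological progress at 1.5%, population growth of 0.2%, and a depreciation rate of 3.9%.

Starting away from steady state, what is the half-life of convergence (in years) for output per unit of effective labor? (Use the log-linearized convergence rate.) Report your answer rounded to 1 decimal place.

Near the steady state the convergence rate is λ = (1 − α)(n + g + δ).
λ = (1 − 0.49) × 0.056 = 0.51 × 0.056 = 0.02856
Half-life = ln 2 / λ = 0.6931 / 0.02856 ≈ 24.27 years

about 24.3 years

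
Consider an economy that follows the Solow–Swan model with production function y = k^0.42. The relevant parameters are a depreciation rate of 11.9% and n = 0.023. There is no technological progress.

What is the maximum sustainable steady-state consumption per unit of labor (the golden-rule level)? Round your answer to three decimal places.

c_gold ≈ 1.272

At the golden rule, f'(k) = n + δ, so α·k^(α−1) = n + δ and k_gold = (α/(n + δ))^(1/(1−α)).
k_gold = (0.42/0.142)^(1/0.58) = 2.9577^1.7241 ≈ 6.4859
c_gold = f(k_gold) − (n + δ)·k_gold = 2.1929 − 0.142×6.4859 ≈ 1.2719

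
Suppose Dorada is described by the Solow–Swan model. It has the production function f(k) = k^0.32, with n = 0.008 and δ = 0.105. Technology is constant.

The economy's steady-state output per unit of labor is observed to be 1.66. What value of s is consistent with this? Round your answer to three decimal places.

At the steady state, Δk = 0, so s·k^α = (n + δ)·k.
Since y* = [s/(n + δ)]^(α/(1−α)), we have s/(n + δ) = (y*)^((1−α)/α) = 1.66^2.125 = 2.9358.
Therefore s = 2.9358 × (n + δ) = 2.9358 × 0.113 = 0.3317.

s ≈ 0.332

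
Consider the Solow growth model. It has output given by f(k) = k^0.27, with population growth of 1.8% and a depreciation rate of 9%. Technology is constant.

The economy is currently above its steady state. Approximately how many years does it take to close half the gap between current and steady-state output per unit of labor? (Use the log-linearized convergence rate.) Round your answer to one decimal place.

about 8.8 years

Near the steady state the convergence rate is λ = (1 − α)(n + δ).
λ = (1 − 0.27) × 0.108 = 0.73 × 0.108 = 0.07884
Half-life = ln 2 / λ = 0.6931 / 0.07884 ≈ 8.79 years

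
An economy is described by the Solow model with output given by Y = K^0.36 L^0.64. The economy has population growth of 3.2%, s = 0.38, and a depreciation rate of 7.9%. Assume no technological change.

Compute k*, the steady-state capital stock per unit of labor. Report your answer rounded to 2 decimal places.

k* = 6.84

At the steady state, Δk = 0, so s·k^α = (n + δ)·k.
Rearranging, k^(1−α) = s / (n + δ).
k^0.64 = 0.38 / (0.032 + 0.079) = 0.38 / 0.111 = 3.4234
k* = 3.4234^(1/0.64) ≈ 6.8405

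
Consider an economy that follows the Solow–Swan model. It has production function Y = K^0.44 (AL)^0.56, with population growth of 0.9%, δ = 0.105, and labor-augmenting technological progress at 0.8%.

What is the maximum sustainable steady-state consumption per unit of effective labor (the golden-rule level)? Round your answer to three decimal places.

c_gold ≈ 1.534

At the golden rule, f'(k) = n + g + δ, so α·k^(α−1) = n + g + δ and k_gold = (α/(n + g + δ))^(1/(1−α)).
k_gold = (0.44/0.122)^(1/0.56) = 3.6066^1.7857 ≈ 9.8812
c_gold = f(k_gold) − (n + g + δ)·k_gold = 2.7398 − 0.122×9.8812 ≈ 1.5343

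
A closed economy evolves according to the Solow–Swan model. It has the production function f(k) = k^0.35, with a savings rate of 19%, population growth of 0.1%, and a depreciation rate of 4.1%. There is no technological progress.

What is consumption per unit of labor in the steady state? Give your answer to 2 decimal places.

c* = 1.83

At the steady state, Δk = 0, so s·k^α = (n + δ)·k.
Dividing both sides by k: k^(1−α) = s / (n + δ).
k^0.65 = 0.19 / (0.001 + 0.041) = 0.19 / 0.042 = 4.5238
k* = 4.5238^(1/0.65) ≈ 10.1969
y* = (k*)^α = 10.1969^0.35 ≈ 2.2541
c* = (1 − s)·y* = (1 − 0.19) × 2.2541 ≈ 1.8258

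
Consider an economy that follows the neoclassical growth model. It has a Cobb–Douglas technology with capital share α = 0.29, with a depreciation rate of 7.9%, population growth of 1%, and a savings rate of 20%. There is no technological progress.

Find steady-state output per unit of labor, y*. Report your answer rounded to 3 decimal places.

y* = 1.392

In steady state, investment equals break-even investment: s·k^α = (n + δ)·k.
Rearranging, k^(1−α) = s / (n + δ).
k^0.71 = 0.20 / (0.010 + 0.079) = 0.20 / 0.089 = 2.2472
k* = 2.2472^(1/0.71) ≈ 3.1280
y* = (k*)^α = 3.1280^0.29 ≈ 1.3920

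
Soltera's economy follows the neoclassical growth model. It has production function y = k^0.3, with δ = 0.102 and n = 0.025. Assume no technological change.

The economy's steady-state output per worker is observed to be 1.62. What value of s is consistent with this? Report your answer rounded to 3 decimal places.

At the steady state, Δk = 0, so s·k^α = (n + δ)·k.
Since y* = [s/(n + δ)]^(α/(1−α)), we have s/(n + δ) = (y*)^((1−α)/α) = 1.62^2.3333 = 3.0822.
Therefore s = 3.0822 × (n + δ) = 3.0822 × 0.127 = 0.3914.

s ≈ 0.391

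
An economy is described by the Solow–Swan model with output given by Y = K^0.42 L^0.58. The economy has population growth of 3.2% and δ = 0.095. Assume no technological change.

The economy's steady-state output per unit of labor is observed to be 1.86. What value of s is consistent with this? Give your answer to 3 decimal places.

s ≈ 0.299

At the steady state, Δk = 0, so s·k^α = (n + δ)·k.
Since y* = [s/(n + δ)]^(α/(1−α)), we have s/(n + δ) = (y*)^((1−α)/α) = 1.86^1.381 = 2.3561.
Therefore s = 2.3561 × (n + δ) = 2.3561 × 0.127 = 0.2992.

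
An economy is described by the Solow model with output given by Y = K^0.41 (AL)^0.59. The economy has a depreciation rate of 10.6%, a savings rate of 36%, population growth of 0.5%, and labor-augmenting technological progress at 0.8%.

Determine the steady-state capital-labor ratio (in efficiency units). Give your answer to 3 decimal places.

k* = 6.529

Steady state requires s·f(k) = (n + g + δ)·k, i.e. s·k^α = (n + g + δ)·k.
Rearranging, k^(1−α) = s / (n + g + δ).
k^0.59 = 0.36 / (0.005 + 0.008 + 0.106) = 0.36 / 0.119 = 3.0252
k* = 3.0252^(1/0.59) ≈ 6.5289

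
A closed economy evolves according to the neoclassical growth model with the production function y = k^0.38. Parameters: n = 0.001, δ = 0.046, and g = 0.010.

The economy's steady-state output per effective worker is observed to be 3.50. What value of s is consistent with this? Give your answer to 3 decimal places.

s ≈ 0.440

Steady state requires s·f(k) = (n + g + δ)·k, i.e. s·k^α = (n + g + δ)·k.
Since y* = [s/(n + g + δ)]^(α/(1−α)), we have s/(n + g + δ) = (y*)^((1−α)/α) = 3.50^1.6316 = 7.7215.
Therefore s = 7.7215 × (n + g + δ) = 7.7215 × 0.057 = 0.4401.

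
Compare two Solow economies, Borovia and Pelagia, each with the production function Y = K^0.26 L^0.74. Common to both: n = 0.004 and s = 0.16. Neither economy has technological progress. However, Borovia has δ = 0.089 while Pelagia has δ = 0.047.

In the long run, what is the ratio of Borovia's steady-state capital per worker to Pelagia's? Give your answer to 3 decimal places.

ratio ≈ 0.444

Steady-state k* = [s/(n + δ)]^(1/(1−α)), so the ratio is [ (s_B/(n + δ)_B) / (s_P/(n + δ)_P) ]^1.3514.
s_B/(n + δ)_B = 0.16/0.093 = 1.7204; s_P/(n + δ)_P = 0.16/0.051 = 3.1373.
Ratio = (1.7204/3.1373)^1.3514 = 0.5484^1.3514 ≈ 0.4440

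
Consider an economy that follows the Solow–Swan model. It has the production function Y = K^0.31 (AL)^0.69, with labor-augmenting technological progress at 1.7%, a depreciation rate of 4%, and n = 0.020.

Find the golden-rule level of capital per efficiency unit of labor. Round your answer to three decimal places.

The golden rule sets f'(k) = n + g + δ, i.e. α·k^(α−1) = n + g + δ.
So k^(1−α) = α / (n + g + δ) = 0.31 / 0.077 = 4.0260.
k_gold = 4.0260^(1/0.69) ≈ 7.5271

k_gold ≈ 7.527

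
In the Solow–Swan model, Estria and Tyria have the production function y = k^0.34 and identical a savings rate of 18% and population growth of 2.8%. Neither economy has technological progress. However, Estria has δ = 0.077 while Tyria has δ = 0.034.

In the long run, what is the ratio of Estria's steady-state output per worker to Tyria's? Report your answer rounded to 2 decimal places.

Steady-state y* = [s/(n + δ)]^(α/(1−α)), so the ratio is [ (s_E/(n + δ)_E) / (s_T/(n + δ)_T) ]^0.5152.
s_E/(n + δ)_E = 0.18/0.105 = 1.7143; s_T/(n + δ)_T = 0.18/0.062 = 2.9032.
Ratio = (1.7143/2.9032)^0.5152 = 0.5905^0.5152 ≈ 0.7623

ratio ≈ 0.76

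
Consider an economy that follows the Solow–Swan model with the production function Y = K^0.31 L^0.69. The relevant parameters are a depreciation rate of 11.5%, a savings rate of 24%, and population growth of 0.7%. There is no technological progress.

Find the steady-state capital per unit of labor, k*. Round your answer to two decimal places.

At the steady state, Δk = 0, so s·k^α = (n + δ)·k.
Rearranging, k^(1−α) = s / (n + δ).
k^0.69 = 0.24 / (0.007 + 0.115) = 0.24 / 0.122 = 1.9672
k* = 1.9672^(1/0.69) ≈ 2.6660

k* = 2.67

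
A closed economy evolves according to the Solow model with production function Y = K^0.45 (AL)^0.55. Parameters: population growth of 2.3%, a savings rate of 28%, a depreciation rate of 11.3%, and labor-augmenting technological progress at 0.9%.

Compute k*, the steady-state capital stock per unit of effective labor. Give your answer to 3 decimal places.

Steady state requires s·f(k) = (n + g + δ)·k, i.e. s·k^α = (n + g + δ)·k.
Dividing both sides by k: k^(1−α) = s / (n + g + δ).
k^0.55 = 0.28 / (0.023 + 0.009 + 0.113) = 0.28 / 0.145 = 1.9310
k* = 1.9310^(1/0.55) ≈ 3.3083

k* ≈ 3.308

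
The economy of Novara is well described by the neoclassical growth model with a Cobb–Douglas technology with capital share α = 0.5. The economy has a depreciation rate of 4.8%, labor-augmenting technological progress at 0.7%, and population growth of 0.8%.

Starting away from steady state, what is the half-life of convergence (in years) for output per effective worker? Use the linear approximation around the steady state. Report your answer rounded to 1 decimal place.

Near the steady state the convergence rate is λ = (1 − α)(n + g + δ).
λ = (1 − 0.5) × 0.063 = 0.5 × 0.063 = 0.0315
Half-life = ln 2 / λ = 0.6931 / 0.0315 ≈ 22.00 years

half-life ≈ 22.0 years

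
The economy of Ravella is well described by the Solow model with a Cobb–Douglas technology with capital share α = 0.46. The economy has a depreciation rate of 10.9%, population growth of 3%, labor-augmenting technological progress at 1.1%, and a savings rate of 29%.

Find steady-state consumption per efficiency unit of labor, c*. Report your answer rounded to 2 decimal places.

In steady state, investment equals break-even investment: s·k^α = (n + g + δ)·k.
Dividing both sides by k: k^(1−α) = s / (n + g + δ).
k^0.54 = 0.29 / (0.030 + 0.011 + 0.109) = 0.29 / 0.150 = 1.9333
k* = 1.9333^(1/0.54) ≈ 3.3899
y* = (k*)^α = 3.3899^0.46 ≈ 1.7534
c* = (1 − s)·y* = (1 − 0.29) × 1.7534 ≈ 1.2449

c* = 1.24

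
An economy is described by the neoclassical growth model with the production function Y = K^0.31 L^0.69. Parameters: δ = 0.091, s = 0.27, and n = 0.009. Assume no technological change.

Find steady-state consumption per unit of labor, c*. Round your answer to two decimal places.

c* = 1.14

At the steady state, Δk = 0, so s·k^α = (n + δ)·k.
Rearranging, k^(1−α) = s / (n + δ).
k^0.69 = 0.27 / (0.009 + 0.091) = 0.27 / 0.100 = 2.7000
k* = 2.7000^(1/0.69) ≈ 4.2186
y* = (k*)^α = 4.2186^0.31 ≈ 1.5624
c* = (1 − s)·y* = (1 − 0.27) × 1.5624 ≈ 1.1406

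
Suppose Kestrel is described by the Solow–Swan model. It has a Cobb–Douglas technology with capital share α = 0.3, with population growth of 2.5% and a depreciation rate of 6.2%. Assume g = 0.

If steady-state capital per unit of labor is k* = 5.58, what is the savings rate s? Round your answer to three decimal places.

s ≈ 0.290

Steady state requires s·f(k) = (n + δ)·k, i.e. s·k^α = (n + δ)·k.
So s / (n + δ) = (k*)^(1−α) = 5.58^0.7 = 3.3315.
Therefore s = 3.3315 × (n + δ) = 3.3315 × 0.087 = 0.2898.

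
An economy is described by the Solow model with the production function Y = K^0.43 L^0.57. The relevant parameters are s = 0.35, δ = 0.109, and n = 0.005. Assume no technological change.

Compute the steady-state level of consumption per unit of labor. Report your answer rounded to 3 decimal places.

c* ≈ 1.515

Steady state requires s·f(k) = (n + δ)·k, i.e. s·k^α = (n + δ)·k.
Rearranging, k^(1−α) = s / (n + δ).
k^0.57 = 0.35 / (0.005 + 0.109) = 0.35 / 0.114 = 3.0702
k* = 3.0702^(1/0.57) ≈ 7.1561
y* = (k*)^α = 7.1561^0.43 ≈ 2.3308
c* = (1 − s)·y* = (1 − 0.35) × 2.3308 ≈ 1.5150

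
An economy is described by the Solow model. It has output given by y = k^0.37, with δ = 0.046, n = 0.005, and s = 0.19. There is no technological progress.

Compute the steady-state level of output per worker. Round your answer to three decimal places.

y* ≈ 2.165

At the steady state, Δk = 0, so s·k^α = (n + δ)·k.
Dividing both sides by k: k^(1−α) = s / (n + δ).
k^0.63 = 0.19 / (0.005 + 0.046) = 0.19 / 0.051 = 3.7255
k* = 3.7255^(1/0.63) ≈ 8.0657
y* = (k*)^α = 8.0657^0.37 ≈ 2.1650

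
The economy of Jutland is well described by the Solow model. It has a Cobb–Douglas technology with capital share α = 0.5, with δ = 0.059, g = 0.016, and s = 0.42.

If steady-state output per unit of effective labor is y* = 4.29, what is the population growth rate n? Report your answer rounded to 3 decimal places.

n ≈ 0.023

In steady state, investment equals break-even investment: s·k^α = (n + g + δ)·k.
Since y* = [s/(n + g + δ)]^(α/(1−α)), we have s/(n + g + δ) = (y*)^((1−α)/α) = 4.29^1 = 4.2900.
Therefore n + g + δ = s / 4.2900 = 0.42 / 4.2900 = 0.0979, so n = 0.0979 − 0.075 = 0.0229.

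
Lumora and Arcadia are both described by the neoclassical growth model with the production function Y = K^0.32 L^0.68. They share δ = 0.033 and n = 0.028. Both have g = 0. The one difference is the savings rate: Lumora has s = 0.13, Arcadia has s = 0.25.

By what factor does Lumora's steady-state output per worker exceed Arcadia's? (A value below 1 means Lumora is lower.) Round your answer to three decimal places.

Steady-state y* = [s/(n + δ)]^(α/(1−α)), so the ratio is [ (s_L/(n + δ)_L) / (s_A/(n + δ)_A) ]^0.4706.
s_L/(n + δ)_L = 0.13/0.061 = 2.1311; s_A/(n + δ)_A = 0.25/0.061 = 4.0984.
Ratio = (2.1311/4.0984)^0.4706 = 0.5200^0.4706 ≈ 0.7351

ratio ≈ 0.735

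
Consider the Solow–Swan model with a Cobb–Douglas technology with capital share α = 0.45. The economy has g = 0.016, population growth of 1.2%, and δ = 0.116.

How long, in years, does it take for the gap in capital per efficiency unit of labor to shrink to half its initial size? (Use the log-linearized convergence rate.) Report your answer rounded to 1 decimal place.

Near the steady state the convergence rate is λ = (1 − α)(n + g + δ).
λ = (1 − 0.45) × 0.144 = 0.55 × 0.144 = 0.0792
Half-life = ln 2 / λ = 0.6931 / 0.0792 ≈ 8.75 years

half-life ≈ 8.8 years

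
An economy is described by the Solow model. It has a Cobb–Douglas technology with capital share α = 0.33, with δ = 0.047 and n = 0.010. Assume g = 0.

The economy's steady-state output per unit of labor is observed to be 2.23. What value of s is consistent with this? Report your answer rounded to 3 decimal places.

In steady state, investment equals break-even investment: s·k^α = (n + δ)·k.
Since y* = [s/(n + δ)]^(α/(1−α)), we have s/(n + δ) = (y*)^((1−α)/α) = 2.23^2.0303 = 5.0952.
Therefore s = 5.0952 × (n + δ) = 5.0952 × 0.057 = 0.2904.

s ≈ 0.290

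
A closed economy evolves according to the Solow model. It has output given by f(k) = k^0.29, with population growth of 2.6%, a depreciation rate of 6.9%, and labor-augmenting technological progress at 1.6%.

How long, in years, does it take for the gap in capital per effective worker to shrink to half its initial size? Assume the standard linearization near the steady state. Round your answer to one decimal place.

Near the steady state the convergence rate is λ = (1 − α)(n + g + δ).
λ = (1 − 0.29) × 0.111 = 0.71 × 0.111 = 0.07881
Half-life = ln 2 / λ = 0.6931 / 0.07881 ≈ 8.79 years

about 8.8 years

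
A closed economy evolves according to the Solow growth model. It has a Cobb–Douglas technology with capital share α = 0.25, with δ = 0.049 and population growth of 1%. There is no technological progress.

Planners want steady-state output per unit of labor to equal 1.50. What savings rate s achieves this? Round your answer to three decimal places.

In steady state, investment equals break-even investment: s·k^α = (n + δ)·k.
Since y* = [s/(n + δ)]^(α/(1−α)), we have s/(n + δ) = (y*)^((1−α)/α) = 1.50^3 = 3.3750.
Therefore s = 3.3750 × (n + δ) = 3.3750 × 0.059 = 0.1991.

s ≈ 0.199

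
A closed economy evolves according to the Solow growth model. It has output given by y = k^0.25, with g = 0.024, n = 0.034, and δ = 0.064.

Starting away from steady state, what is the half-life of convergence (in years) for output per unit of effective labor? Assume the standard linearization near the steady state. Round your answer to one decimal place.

Near the steady state the convergence rate is λ = (1 − α)(n + g + δ).
λ = (1 − 0.25) × 0.122 = 0.75 × 0.122 = 0.0915
Half-life = ln 2 / λ = 0.6931 / 0.0915 ≈ 7.57 years

t_½ ≈ 7.6 years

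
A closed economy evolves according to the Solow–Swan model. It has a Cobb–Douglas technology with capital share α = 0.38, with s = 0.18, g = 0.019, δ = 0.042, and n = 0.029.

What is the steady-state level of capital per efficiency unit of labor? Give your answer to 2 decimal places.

Steady state requires s·f(k) = (n + g + δ)·k, i.e. s·k^α = (n + g + δ)·k.
Rearranging, k^(1−α) = s / (n + g + δ).
k^0.62 = 0.18 / (0.029 + 0.019 + 0.042) = 0.18 / 0.090 = 2.0000
k* = 2.0000^(1/0.62) ≈ 3.0587

k* ≈ 3.06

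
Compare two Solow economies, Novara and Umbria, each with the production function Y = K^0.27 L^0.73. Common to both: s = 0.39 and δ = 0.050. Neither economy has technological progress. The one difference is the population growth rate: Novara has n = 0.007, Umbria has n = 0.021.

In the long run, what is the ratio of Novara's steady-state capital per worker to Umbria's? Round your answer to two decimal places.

ratio ≈ 1.35

Steady-state k* = [s/(n + δ)]^(1/(1−α)), so the ratio is [ (s_N/(n + δ)_N) / (s_U/(n + δ)_U) ]^1.3699.
s_N/(n + δ)_N = 0.39/0.057 = 6.8421; s_U/(n + δ)_U = 0.39/0.071 = 5.4930.
Ratio = (6.8421/5.4930)^1.3699 = 1.2456^1.3699 ≈ 1.3510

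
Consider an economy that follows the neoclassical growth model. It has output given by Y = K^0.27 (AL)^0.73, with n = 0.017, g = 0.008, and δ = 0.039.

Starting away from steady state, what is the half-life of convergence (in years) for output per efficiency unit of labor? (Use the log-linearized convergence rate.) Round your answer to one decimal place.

Near the steady state the convergence rate is λ = (1 − α)(n + g + δ).
λ = (1 − 0.27) × 0.064 = 0.73 × 0.064 = 0.04672
Half-life = ln 2 / λ = 0.6931 / 0.04672 ≈ 14.84 years

half-life ≈ 14.8 years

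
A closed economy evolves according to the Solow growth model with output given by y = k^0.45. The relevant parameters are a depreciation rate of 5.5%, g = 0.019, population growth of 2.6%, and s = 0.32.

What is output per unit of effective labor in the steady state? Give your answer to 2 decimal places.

y* ≈ 2.59

At the steady state, Δk = 0, so s·k^α = (n + g + δ)·k.
Rearranging, k^(1−α) = s / (n + g + δ).
k^0.55 = 0.32 / (0.026 + 0.019 + 0.055) = 0.32 / 0.100 = 3.2000
k* = 3.2000^(1/0.55) ≈ 8.2881
y* = (k*)^α = 8.2881^0.45 ≈ 2.5900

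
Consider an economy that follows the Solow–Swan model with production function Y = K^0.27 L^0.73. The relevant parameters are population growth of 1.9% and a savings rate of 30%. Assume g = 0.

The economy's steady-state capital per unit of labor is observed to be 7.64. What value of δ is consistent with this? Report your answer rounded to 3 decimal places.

At the steady state, Δk = 0, so s·k^α = (n + δ)·k.
So s / (n + δ) = (k*)^(1−α) = 7.64^0.73 = 4.4122.
Therefore n + δ = s / 4.4122 = 0.30 / 4.4122 = 0.0680, so δ = 0.0680 − 0.019 = 0.0490.

δ ≈ 0.049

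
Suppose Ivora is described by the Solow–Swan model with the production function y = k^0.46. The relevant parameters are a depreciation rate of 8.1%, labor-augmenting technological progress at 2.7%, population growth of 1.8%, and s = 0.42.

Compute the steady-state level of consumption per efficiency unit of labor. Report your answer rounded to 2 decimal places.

At the steady state, Δk = 0, so s·k^α = (n + g + δ)·k.
Dividing both sides by k: k^(1−α) = s / (n + g + δ).
k^0.54 = 0.42 / (0.018 + 0.027 + 0.081) = 0.42 / 0.126 = 3.3333
k* = 3.3333^(1/0.54) ≈ 9.2958
y* = (k*)^α = 9.2958^0.46 ≈ 2.7888
c* = (1 − s)·y* = (1 − 0.42) × 2.7888 ≈ 1.6175

c* = 1.62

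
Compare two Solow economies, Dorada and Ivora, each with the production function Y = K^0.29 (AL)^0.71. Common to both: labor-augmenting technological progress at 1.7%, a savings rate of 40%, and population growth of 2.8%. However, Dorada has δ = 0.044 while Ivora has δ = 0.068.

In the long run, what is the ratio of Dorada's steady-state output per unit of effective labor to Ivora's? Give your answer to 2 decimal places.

y*_D / y*_I ≈ 1.10

Steady-state y* = [s/(n + g + δ)]^(α/(1−α)), so the ratio is [ (s_D/(n + g + δ)_D) / (s_I/(n + g + δ)_I) ]^0.4085.
s_D/(n + g + δ)_D = 0.40/0.089 = 4.4944; s_I/(n + g + δ)_I = 0.40/0.113 = 3.5398.
Ratio = (4.4944/3.5398)^0.4085 = 1.2697^0.4085 ≈ 1.1025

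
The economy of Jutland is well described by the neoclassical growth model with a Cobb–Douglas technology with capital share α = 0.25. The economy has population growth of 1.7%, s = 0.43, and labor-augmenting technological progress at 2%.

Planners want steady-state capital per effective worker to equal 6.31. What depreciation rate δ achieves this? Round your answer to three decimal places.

δ ≈ 0.071

At the steady state, Δk = 0, so s·k^α = (n + g + δ)·k.
So s / (n + g + δ) = (k*)^(1−α) = 6.31^0.75 = 3.9813.
Therefore n + g + δ = s / 3.9813 = 0.43 / 3.9813 = 0.1080, so δ = 0.1080 − 0.037 = 0.0710.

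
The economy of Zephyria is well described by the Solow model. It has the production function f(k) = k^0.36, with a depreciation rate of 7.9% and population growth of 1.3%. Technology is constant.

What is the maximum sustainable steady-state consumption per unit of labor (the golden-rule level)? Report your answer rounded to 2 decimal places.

At the golden rule, f'(k) = n + δ, so α·k^(α−1) = n + δ and k_gold = (α/(n + δ))^(1/(1−α)).
k_gold = (0.36/0.092)^(1/0.64) = 3.9130^1.5625 ≈ 8.4294
c_gold = f(k_gold) − (n + δ)·k_gold = 2.1542 − 0.092×8.4294 ≈ 1.3787

c_gold ≈ 1.38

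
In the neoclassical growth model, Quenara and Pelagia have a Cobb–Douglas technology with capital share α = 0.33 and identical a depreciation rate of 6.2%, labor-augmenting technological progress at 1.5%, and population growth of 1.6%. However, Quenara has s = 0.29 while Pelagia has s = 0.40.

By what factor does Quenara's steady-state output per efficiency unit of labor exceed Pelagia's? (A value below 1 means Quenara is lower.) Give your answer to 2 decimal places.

y*_Q / y*_P ≈ 0.85

Steady-state y* = [s/(n + g + δ)]^(α/(1−α)), so the ratio is [ (s_Q/(n + g + δ)_Q) / (s_P/(n + g + δ)_P) ]^0.4925.
s_Q/(n + g + δ)_Q = 0.29/0.093 = 3.1183; s_P/(n + g + δ)_P = 0.40/0.093 = 4.3011.
Ratio = (3.1183/4.3011)^0.4925 = 0.7250^0.4925 ≈ 0.8535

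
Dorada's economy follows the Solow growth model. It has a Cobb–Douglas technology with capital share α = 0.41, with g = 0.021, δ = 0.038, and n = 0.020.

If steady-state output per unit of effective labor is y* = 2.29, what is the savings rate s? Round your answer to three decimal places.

s ≈ 0.260

At the steady state, Δk = 0, so s·k^α = (n + g + δ)·k.
Since y* = [s/(n + g + δ)]^(α/(1−α)), we have s/(n + g + δ) = (y*)^((1−α)/α) = 2.29^1.439 = 3.2946.
Therefore s = 3.2946 × (n + g + δ) = 3.2946 × 0.079 = 0.2603.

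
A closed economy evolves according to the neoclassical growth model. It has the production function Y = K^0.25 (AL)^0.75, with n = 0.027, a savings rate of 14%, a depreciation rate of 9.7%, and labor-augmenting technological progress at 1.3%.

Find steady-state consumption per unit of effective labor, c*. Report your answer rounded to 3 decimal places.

c* ≈ 0.866

In steady state, investment equals break-even investment: s·k^α = (n + g + δ)·k.
Dividing both sides by k: k^(1−α) = s / (n + g + δ).
k^0.75 = 0.14 / (0.027 + 0.013 + 0.097) = 0.14 / 0.137 = 1.0219
k* = 1.0219^(1/0.75) ≈ 1.0293
y* = (k*)^α = 1.0293^0.25 ≈ 1.0072
c* = (1 − s)·y* = (1 − 0.14) × 1.0072 ≈ 0.8662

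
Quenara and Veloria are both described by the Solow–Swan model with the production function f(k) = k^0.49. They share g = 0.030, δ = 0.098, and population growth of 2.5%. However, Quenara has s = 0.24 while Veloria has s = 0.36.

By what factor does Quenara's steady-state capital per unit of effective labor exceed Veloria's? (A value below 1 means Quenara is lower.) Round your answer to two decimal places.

k*_Q / k*_V ≈ 0.45

Steady-state k* = [s/(n + g + δ)]^(1/(1−α)), so the ratio is [ (s_Q/(n + g + δ)_Q) / (s_V/(n + g + δ)_V) ]^1.9608.
s_Q/(n + g + δ)_Q = 0.24/0.153 = 1.5686; s_V/(n + g + δ)_V = 0.36/0.153 = 2.3529.
Ratio = (1.5686/2.3529)^1.9608 = 0.6667^1.9608 ≈ 0.4516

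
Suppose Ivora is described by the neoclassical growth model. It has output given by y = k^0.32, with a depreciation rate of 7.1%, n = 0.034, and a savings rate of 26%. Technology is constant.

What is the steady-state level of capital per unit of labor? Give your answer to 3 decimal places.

Steady state requires s·f(k) = (n + δ)·k, i.e. s·k^α = (n + δ)·k.
Dividing both sides by k: k^(1−α) = s / (n + δ).
k^0.68 = 0.26 / (0.034 + 0.071) = 0.26 / 0.105 = 2.4762
k* = 2.4762^(1/0.68) ≈ 3.7940

k* = 3.794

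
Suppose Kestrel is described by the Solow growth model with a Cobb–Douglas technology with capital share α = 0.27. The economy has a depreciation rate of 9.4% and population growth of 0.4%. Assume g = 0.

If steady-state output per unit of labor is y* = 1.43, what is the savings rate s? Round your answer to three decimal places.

s ≈ 0.258

Steady state requires s·f(k) = (n + δ)·k, i.e. s·k^α = (n + δ)·k.
Since y* = [s/(n + δ)]^(α/(1−α)), we have s/(n + δ) = (y*)^((1−α)/α) = 1.43^2.7037 = 2.6302.
Therefore s = 2.6302 × (n + δ) = 2.6302 × 0.098 = 0.2578.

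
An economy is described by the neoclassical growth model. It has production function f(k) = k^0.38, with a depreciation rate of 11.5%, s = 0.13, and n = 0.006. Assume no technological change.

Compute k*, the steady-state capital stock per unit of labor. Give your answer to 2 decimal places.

At the steady state, Δk = 0, so s·k^α = (n + δ)·k.
Rearranging, k^(1−α) = s / (n + δ).
k^0.62 = 0.13 / (0.006 + 0.115) = 0.13 / 0.121 = 1.0744
k* = 1.0744^(1/0.62) ≈ 1.1227

k* = 1.12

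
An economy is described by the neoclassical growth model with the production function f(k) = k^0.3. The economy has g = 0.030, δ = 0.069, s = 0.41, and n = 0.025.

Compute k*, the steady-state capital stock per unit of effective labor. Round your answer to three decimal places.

At the steady state, Δk = 0, so s·k^α = (n + g + δ)·k.
Rearranging, k^(1−α) = s / (n + g + δ).
k^0.7 = 0.41 / (0.025 + 0.030 + 0.069) = 0.41 / 0.124 = 3.3065
k* = 3.3065^(1/0.7) ≈ 5.5202

k* = 5.520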